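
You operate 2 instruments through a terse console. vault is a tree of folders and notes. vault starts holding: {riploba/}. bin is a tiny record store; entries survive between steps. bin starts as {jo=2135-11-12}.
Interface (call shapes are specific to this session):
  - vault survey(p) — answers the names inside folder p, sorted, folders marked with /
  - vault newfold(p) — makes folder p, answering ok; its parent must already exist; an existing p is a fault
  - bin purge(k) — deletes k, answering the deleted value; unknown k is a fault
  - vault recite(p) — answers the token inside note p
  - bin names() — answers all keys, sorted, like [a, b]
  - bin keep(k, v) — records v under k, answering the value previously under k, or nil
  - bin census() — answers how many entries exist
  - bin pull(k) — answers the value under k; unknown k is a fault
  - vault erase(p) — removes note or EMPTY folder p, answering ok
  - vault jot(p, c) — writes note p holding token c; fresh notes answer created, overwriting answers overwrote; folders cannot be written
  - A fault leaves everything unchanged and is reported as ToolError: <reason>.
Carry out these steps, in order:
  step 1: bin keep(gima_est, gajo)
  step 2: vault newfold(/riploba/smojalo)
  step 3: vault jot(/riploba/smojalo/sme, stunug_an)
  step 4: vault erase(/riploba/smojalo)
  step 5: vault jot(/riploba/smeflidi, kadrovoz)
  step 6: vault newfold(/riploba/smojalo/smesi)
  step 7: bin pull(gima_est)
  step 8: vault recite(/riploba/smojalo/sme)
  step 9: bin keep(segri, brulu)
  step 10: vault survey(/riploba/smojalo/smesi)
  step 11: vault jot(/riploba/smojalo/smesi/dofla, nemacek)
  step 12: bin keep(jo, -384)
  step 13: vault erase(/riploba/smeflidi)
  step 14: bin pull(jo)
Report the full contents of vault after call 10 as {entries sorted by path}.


! 1. bin keep(gima_est, gajo) : nil
! 2. vault newfold(/riploba/smojalo) : ok
! 3. vault jot(/riploba/smojalo/sme, stunug_an) : created
! 4. vault erase(/riploba/smojalo) : ToolError: not empty
! 5. vault jot(/riploba/smeflidi, kadrovoz) : created
! 6. vault newfold(/riploba/smojalo/smesi) : ok
! 7. bin pull(gima_est) : gajo
! 8. vault recite(/riploba/smojalo/sme) : stunug_an
! 9. bin keep(segri, brulu) : nil
! 10. vault survey(/riploba/smojalo/smesi) : []
! 11. vault jot(/riploba/smojalo/smesi/dofla, nemacek) : created
! 12. bin keep(jo, -384) : 2135-11-12
! 13. vault erase(/riploba/smeflidi) : ok
! 14. bin pull(jo) : -384

Answer: {riploba/, riploba/smeflidi=kadrovoz, riploba/smojalo/, riploba/smojalo/sme=stunug_an, riploba/smojalo/smesi/}


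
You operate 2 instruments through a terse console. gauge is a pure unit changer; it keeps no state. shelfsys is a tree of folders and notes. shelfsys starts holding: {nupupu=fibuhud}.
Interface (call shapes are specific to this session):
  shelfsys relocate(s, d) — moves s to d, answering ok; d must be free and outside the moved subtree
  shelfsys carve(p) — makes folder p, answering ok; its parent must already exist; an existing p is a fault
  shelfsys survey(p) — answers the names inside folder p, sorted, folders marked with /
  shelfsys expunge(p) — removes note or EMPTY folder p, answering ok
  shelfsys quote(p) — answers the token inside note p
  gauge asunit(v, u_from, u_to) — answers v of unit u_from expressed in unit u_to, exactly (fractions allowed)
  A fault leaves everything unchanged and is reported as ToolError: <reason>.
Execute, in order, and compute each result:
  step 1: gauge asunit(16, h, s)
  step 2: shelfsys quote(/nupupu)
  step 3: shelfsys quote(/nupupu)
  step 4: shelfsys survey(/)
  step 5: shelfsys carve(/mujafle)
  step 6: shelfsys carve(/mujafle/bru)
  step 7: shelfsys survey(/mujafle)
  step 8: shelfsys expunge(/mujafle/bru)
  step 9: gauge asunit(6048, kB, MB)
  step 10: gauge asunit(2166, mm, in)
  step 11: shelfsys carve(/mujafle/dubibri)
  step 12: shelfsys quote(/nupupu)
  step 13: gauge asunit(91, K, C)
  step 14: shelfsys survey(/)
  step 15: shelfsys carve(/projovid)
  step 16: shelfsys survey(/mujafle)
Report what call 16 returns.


Answer: [dubibri/]

Derivation:
~$ gauge asunit v=16 u_from=h u_to=s
  57600
~$ shelfsys quote p=/nupupu
  fibuhud
~$ shelfsys quote p=/nupupu
  fibuhud
~$ shelfsys survey p=/
  [nupupu]
~$ shelfsys carve p=/mujafle
  ok
~$ shelfsys carve p=/mujafle/bru
  ok
~$ shelfsys survey p=/mujafle
  [bru/]
~$ shelfsys expunge p=/mujafle/bru
  ok
~$ gauge asunit v=6048 u_from=kB u_to=MB
  756/125
~$ gauge asunit v=2166 u_from=mm u_to=in
  10830/127
~$ shelfsys carve p=/mujafle/dubibri
  ok
~$ shelfsys quote p=/nupupu
  fibuhud
~$ gauge asunit v=91 u_from=K u_to=C
  -3643/20
~$ shelfsys survey p=/
  [mujafle/, nupupu]
~$ shelfsys carve p=/projovid
  ok
~$ shelfsys survey p=/mujafle
  [dubibri/]


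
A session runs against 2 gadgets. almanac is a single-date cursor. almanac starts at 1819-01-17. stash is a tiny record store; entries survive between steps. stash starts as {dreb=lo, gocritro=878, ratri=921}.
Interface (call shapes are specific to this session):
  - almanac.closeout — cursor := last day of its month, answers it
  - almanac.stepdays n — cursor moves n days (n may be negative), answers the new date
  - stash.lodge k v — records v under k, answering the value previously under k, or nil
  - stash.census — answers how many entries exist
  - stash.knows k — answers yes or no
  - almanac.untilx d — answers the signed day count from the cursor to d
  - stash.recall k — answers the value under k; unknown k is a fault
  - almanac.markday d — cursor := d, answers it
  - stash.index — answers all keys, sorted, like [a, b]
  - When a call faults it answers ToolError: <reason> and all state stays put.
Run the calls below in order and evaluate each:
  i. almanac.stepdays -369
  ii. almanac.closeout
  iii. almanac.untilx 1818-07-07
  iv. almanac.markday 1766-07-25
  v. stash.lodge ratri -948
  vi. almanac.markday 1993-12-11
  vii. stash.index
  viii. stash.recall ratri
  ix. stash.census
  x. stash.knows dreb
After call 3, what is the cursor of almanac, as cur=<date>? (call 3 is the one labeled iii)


Answer: cur=1818-01-31

Derivation:
Do: stepdays[n→-369]
See: 1818-01-13
Do: closeout[]
See: 1818-01-31
Do: untilx[d→1818-07-07]
See: 157
Do: markday[d→1766-07-25]
See: 1766-07-25
Do: lodge[k→ratri; v→-948]
See: 921
Do: markday[d→1993-12-11]
See: 1993-12-11
Do: index[]
See: [dreb, gocritro, ratri]
Do: recall[k→ratri]
See: -948
Do: census[]
See: 3
Do: knows[k→dreb]
See: yes


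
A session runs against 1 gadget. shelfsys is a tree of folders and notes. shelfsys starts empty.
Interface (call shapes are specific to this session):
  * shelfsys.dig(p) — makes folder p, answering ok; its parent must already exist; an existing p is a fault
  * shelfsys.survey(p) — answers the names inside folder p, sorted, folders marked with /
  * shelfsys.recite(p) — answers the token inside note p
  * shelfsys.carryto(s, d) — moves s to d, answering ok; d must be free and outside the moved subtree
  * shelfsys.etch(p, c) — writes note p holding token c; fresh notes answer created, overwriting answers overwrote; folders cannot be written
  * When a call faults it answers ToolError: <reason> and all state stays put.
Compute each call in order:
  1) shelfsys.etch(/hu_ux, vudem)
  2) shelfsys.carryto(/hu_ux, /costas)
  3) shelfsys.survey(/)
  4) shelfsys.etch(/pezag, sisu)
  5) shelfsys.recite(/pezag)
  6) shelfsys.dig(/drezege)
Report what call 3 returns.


Answer: [costas]

Derivation:
$ shelfsys.etch p: /hu_ux c: vudem
  created
$ shelfsys.carryto s: /hu_ux d: /costas
  ok
$ shelfsys.survey p: /
  [costas]
$ shelfsys.etch p: /pezag c: sisu
  created
$ shelfsys.recite p: /pezag
  sisu
$ shelfsys.dig p: /drezege
  ok


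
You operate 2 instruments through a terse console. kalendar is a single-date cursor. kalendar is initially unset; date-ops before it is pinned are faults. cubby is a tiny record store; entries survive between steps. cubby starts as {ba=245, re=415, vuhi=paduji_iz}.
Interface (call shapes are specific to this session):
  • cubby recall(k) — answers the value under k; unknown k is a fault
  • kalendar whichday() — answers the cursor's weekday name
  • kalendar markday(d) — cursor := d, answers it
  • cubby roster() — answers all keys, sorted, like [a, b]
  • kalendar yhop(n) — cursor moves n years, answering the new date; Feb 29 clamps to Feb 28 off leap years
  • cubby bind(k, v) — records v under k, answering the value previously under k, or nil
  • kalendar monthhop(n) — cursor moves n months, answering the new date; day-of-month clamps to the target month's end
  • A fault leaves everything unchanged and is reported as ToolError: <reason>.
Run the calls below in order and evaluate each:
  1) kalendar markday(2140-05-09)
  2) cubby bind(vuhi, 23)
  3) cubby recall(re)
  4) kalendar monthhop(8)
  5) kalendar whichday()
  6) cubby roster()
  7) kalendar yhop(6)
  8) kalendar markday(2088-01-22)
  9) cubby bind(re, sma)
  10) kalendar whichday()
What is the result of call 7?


! kalendar markday(d=2140-05-09) ~> 2140-05-09
! cubby bind(k=vuhi, v=23) ~> paduji_iz
! cubby recall(k=re) ~> 415
! kalendar monthhop(n=8) ~> 2141-01-09
! kalendar whichday() ~> Monday
! cubby roster() ~> [ba, re, vuhi]
! kalendar yhop(n=6) ~> 2147-01-09
! kalendar markday(d=2088-01-22) ~> 2088-01-22
! cubby bind(k=re, v=sma) ~> 415
! kalendar whichday() ~> Thursday

Answer: 2147-01-09


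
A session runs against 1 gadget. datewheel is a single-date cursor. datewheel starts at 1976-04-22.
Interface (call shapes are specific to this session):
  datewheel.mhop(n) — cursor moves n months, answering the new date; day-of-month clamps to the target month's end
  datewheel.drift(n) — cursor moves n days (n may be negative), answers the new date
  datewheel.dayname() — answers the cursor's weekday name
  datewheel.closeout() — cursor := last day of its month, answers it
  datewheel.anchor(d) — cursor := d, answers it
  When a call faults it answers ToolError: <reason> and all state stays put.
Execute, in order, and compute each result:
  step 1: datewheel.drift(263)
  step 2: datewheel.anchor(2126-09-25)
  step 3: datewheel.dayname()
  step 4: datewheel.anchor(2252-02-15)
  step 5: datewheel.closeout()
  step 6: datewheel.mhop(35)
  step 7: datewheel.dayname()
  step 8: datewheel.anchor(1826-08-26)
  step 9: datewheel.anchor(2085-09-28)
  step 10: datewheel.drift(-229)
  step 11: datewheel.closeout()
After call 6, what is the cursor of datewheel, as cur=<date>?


Answer: cur=2255-01-29

Derivation:
>> datewheel.drift(n: 263)
<< 1977-01-10
>> datewheel.anchor(d: 2126-09-25)
<< 2126-09-25
>> datewheel.dayname()
<< Wednesday
>> datewheel.anchor(d: 2252-02-15)
<< 2252-02-15
>> datewheel.closeout()
<< 2252-02-29
>> datewheel.mhop(n: 35)
<< 2255-01-29
>> datewheel.dayname()
<< Monday
>> datewheel.anchor(d: 1826-08-26)
<< 1826-08-26
>> datewheel.anchor(d: 2085-09-28)
<< 2085-09-28
>> datewheel.drift(n: -229)
<< 2085-02-11
>> datewheel.closeout()
<< 2085-02-28


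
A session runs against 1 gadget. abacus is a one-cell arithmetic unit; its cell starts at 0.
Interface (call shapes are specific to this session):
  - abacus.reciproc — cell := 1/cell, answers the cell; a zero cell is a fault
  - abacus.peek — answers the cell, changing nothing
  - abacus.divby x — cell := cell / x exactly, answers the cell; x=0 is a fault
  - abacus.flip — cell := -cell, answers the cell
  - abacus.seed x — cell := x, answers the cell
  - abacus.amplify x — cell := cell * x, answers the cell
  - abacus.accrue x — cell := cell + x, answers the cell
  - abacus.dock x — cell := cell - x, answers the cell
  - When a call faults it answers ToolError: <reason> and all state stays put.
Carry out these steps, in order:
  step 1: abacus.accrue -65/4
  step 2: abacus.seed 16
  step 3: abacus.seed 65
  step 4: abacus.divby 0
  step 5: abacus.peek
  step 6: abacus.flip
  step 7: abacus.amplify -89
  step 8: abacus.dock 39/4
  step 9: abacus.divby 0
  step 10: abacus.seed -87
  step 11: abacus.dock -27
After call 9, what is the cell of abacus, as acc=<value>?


Answer: acc=23101/4

Derivation:
-> abacus.accrue(-65/4)
<- -65/4
-> abacus.seed(16)
<- 16
-> abacus.seed(65)
<- 65
-> abacus.divby(0)
<- ToolError: division by zero
-> abacus.peek()
<- 65
-> abacus.flip()
<- -65
-> abacus.amplify(-89)
<- 5785
-> abacus.dock(39/4)
<- 23101/4
-> abacus.divby(0)
<- ToolError: division by zero
-> abacus.seed(-87)
<- -87
-> abacus.dock(-27)
<- -60


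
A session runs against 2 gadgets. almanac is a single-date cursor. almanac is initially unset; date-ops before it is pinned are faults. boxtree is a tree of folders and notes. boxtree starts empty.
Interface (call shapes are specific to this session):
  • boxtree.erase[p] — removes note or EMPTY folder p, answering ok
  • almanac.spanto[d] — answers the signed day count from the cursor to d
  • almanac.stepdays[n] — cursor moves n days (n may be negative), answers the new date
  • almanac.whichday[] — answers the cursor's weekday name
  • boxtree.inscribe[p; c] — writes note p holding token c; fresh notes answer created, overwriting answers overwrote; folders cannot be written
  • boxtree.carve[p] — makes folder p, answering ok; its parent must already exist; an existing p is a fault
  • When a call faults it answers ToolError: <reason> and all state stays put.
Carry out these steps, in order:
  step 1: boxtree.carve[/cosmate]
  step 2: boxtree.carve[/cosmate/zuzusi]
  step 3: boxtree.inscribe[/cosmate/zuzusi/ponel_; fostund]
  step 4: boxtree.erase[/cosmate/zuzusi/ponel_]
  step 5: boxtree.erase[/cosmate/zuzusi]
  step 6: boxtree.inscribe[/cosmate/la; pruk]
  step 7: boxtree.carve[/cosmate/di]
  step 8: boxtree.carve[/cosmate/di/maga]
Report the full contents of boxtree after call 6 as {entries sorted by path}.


Answer: {cosmate/, cosmate/la=pruk}

Derivation:
// carve(/cosmate) ~> ok
// carve(/cosmate/zuzusi) ~> ok
// inscribe(/cosmate/zuzusi/ponel_, fostund) ~> created
// erase(/cosmate/zuzusi/ponel_) ~> ok
// erase(/cosmate/zuzusi) ~> ok
// inscribe(/cosmate/la, pruk) ~> created
// carve(/cosmate/di) ~> ok
// carve(/cosmate/di/maga) ~> ok


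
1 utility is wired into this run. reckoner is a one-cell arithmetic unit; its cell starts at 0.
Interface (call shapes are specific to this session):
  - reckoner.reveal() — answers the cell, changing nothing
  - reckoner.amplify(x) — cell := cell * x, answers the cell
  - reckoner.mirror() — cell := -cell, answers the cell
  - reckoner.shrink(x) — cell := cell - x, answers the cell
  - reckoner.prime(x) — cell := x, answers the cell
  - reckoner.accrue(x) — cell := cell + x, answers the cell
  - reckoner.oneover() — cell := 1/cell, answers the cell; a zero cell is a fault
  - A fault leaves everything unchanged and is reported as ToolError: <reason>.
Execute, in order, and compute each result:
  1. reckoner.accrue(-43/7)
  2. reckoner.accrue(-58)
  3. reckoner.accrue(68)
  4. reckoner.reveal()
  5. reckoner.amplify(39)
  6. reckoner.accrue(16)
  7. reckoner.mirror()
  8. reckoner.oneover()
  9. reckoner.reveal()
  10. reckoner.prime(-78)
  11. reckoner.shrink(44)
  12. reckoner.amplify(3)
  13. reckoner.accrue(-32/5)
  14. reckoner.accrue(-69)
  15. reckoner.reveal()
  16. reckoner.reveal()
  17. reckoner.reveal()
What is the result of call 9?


Next I call accrue passing -43/7, and get -43/7.
I use accrue passing -58, and observe -449/7.
Next I call accrue passing 68, which returns 27/7.
Now I run reveal(), and observe 27/7.
Then amplify passing 39, yielding 1053/7.
Next I call accrue passing 16, — result: 1165/7.
Invoking mirror(), giving -1165/7.
I invoke oneover, giving -7/1165.
I use reveal: -7/1165.
I invoke prime passing -78, and get -78.
Then shrink passing 44: -122.
Now I run amplify passing 3, and see -366.
I invoke accrue passing -32/5, → -1862/5.
Then accrue passing -69, → -2207/5.
Next I call reveal(), → -2207/5.
Then reveal, — result: -2207/5.
Using reveal(), yielding -2207/5.

Answer: -7/1165


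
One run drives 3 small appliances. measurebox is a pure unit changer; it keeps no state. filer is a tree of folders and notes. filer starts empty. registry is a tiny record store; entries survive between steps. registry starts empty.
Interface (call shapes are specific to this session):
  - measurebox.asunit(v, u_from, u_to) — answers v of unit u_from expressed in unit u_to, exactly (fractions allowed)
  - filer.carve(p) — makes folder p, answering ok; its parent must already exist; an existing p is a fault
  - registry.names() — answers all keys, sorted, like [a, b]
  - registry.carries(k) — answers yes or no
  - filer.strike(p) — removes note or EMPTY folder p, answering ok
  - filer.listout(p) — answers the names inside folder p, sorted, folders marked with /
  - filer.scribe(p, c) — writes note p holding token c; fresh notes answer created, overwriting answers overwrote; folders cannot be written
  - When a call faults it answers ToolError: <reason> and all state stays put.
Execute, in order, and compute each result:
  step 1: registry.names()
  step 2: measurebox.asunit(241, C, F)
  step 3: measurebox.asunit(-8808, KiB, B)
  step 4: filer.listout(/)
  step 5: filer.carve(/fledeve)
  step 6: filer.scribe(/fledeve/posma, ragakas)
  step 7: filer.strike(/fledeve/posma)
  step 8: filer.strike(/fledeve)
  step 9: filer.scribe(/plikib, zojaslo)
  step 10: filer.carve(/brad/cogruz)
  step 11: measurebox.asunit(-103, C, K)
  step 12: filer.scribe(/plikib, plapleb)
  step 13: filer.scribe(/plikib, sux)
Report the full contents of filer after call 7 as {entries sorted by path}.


>>> registry.names
  []
>>> measurebox.asunit v: 241 u_from: C u_to: F
  2329/5
>>> measurebox.asunit v: -8808 u_from: KiB u_to: B
  -9019392
>>> filer.listout p: /
  []
>>> filer.carve p: /fledeve
  ok
>>> filer.scribe p: /fledeve/posma c: ragakas
  created
>>> filer.strike p: /fledeve/posma
  ok
>>> filer.strike p: /fledeve
  ok
>>> filer.scribe p: /plikib c: zojaslo
  created
>>> filer.carve p: /brad/cogruz
  ToolError: no parent
>>> measurebox.asunit v: -103 u_from: C u_to: K
  3403/20
>>> filer.scribe p: /plikib c: plapleb
  overwrote
>>> filer.scribe p: /plikib c: sux
  overwrote

Answer: {fledeve/}


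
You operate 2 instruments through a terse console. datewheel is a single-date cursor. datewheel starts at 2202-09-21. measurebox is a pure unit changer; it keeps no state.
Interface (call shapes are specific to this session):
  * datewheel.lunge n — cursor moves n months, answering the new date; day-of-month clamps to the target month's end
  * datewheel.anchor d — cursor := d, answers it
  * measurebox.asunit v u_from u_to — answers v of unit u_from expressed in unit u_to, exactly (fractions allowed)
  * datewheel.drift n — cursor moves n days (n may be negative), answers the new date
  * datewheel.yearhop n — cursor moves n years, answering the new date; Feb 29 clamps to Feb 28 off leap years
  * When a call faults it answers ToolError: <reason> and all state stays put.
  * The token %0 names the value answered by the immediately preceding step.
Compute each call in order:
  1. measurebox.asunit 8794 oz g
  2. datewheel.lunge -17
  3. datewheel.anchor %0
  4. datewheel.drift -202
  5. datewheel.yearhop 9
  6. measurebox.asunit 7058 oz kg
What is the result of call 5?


Answer: 2209-10-01

Derivation:
-> measurebox.asunit(v: 8794, u_from: oz, u_to: g)
<- 199444565089/800000
-> datewheel.lunge(n: -17)
<- 2201-04-21
-> datewheel.anchor(d: %0)
<- 2201-04-21
-> datewheel.drift(n: -202)
<- 2200-10-01
-> datewheel.yearhop(n: 9)
<- 2209-10-01
-> measurebox.asunit(v: 7058, u_from: oz, u_to: kg)
<- 160072747373/800000000


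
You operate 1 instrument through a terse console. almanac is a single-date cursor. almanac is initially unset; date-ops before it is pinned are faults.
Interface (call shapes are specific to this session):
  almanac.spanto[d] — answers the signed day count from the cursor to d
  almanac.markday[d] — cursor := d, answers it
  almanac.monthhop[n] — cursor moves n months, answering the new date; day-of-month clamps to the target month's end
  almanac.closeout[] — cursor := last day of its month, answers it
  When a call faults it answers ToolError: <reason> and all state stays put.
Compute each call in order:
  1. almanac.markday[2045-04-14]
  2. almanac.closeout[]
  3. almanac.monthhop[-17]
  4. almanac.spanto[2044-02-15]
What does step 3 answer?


Do: almanac.markday[d=2045-04-14]
See: 2045-04-14
Do: almanac.closeout[]
See: 2045-04-30
Do: almanac.monthhop[n=-17]
See: 2043-11-30
Do: almanac.spanto[d=2044-02-15]
See: 77

Answer: 2043-11-30


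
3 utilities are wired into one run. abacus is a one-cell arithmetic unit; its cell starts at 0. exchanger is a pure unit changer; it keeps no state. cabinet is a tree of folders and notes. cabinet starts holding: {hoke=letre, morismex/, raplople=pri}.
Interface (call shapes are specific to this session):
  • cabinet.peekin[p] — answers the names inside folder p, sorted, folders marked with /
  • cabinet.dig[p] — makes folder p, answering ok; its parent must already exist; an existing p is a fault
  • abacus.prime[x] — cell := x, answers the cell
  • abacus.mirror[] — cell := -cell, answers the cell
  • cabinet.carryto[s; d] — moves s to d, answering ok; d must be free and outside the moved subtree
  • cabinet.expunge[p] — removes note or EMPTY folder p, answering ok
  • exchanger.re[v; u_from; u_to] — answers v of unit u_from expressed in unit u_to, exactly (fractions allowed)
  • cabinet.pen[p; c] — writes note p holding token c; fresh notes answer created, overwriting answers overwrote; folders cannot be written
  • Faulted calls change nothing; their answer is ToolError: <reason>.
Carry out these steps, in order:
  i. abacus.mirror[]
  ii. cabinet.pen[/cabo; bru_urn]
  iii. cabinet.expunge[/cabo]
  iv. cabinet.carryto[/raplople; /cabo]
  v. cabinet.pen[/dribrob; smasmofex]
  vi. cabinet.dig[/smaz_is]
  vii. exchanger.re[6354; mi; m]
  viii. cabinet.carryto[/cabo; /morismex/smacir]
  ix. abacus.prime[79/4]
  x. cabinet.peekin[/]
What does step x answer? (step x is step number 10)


Answer: [dribrob, hoke, morismex/, smaz_is/]

Derivation:
I try mirror(), and see 0.
I try pen passing p: /cabo, c: bru_urn, — result: created.
Invoking expunge passing p: /cabo, which returns ok.
I run carryto passing s: /raplople, d: /cabo, and see ok.
I try pen passing p: /dribrob, c: smasmofex, — result: created.
I run dig passing p: /smaz_is, → ok.
Then re passing v: 6354, u_from: mi, u_to: m, and get 1278221472/125.
Next I call carryto passing s: /cabo, d: /morismex/smacir, yielding ok.
Calling prime passing x: 79/4, and see 79/4.
I call peekin passing p: /, and get [dribrob, hoke, morismex/, smaz_is/].


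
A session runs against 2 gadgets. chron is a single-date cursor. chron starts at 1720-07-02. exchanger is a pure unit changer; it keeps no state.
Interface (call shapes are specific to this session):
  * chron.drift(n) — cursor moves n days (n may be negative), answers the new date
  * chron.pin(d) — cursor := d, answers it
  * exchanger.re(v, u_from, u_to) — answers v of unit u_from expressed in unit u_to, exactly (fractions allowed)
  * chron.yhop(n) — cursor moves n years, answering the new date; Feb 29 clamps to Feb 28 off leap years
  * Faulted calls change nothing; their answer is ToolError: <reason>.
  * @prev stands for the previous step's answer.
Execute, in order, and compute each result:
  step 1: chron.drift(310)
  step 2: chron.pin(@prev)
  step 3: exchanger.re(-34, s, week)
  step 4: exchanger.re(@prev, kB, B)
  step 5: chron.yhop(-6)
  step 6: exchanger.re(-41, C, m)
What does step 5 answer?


Do: chron.drift[n: 310]
See: 1721-05-08
Do: chron.pin[d: @prev]
See: 1721-05-08
Do: exchanger.re[v: -34; u_from: s; u_to: week]
See: -17/302400
Do: exchanger.re[v: @prev; u_from: kB; u_to: B]
See: -85/1512
Do: chron.yhop[n: -6]
See: 1715-05-08
Do: exchanger.re[v: -41; u_from: C; u_to: m]
See: ToolError: incompatible units

Answer: 1715-05-08


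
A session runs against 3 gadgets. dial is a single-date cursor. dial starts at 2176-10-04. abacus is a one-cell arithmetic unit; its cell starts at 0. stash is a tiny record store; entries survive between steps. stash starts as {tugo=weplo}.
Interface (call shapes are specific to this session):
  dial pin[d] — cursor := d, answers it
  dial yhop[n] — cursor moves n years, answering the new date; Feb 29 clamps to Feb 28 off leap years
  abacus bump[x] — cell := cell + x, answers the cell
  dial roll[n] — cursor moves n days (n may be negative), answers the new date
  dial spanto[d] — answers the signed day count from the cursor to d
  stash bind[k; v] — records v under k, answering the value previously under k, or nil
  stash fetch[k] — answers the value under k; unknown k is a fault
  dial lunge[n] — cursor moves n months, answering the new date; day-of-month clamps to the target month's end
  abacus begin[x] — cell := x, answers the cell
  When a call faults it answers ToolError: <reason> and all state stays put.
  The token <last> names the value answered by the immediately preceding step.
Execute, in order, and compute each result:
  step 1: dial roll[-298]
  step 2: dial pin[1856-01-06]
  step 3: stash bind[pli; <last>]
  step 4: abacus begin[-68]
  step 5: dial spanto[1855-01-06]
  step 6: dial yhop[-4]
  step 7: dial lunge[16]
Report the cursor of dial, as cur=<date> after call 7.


Answer: cur=1853-05-06

Derivation:
$ dial roll n=-298
= 2175-12-11
$ dial pin d=1856-01-06
= 1856-01-06
$ stash bind k=pli v=<last>
= nil
$ abacus begin x=-68
= -68
$ dial spanto d=1855-01-06
= -365
$ dial yhop n=-4
= 1852-01-06
$ dial lunge n=16
= 1853-05-06


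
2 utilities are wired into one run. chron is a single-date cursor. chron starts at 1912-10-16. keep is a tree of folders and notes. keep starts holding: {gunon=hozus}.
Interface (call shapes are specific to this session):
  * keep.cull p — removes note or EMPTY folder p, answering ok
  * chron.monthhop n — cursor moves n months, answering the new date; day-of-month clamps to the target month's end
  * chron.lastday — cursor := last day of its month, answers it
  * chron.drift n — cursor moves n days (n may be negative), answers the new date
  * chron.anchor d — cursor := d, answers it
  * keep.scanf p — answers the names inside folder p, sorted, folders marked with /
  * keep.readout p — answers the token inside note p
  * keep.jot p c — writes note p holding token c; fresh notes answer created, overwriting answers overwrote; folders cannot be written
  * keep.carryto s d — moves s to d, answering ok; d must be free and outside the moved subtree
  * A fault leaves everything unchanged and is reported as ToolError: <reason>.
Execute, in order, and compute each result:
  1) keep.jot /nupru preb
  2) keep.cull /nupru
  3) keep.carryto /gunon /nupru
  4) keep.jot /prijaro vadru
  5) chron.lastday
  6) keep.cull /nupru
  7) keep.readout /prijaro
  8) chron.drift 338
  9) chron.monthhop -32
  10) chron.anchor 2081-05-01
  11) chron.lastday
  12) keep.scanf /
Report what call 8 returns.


→ keep.jot(p=/nupru, c=preb)
← created
→ keep.cull(p=/nupru)
← ok
→ keep.carryto(s=/gunon, d=/nupru)
← ok
→ keep.jot(p=/prijaro, c=vadru)
← created
→ chron.lastday()
← 1912-10-31
→ keep.cull(p=/nupru)
← ok
→ keep.readout(p=/prijaro)
← vadru
→ chron.drift(n=338)
← 1913-10-04
→ chron.monthhop(n=-32)
← 1911-02-04
→ chron.anchor(d=2081-05-01)
← 2081-05-01
→ chron.lastday()
← 2081-05-31
→ keep.scanf(p=/)
← [prijaro]

Answer: 1913-10-04


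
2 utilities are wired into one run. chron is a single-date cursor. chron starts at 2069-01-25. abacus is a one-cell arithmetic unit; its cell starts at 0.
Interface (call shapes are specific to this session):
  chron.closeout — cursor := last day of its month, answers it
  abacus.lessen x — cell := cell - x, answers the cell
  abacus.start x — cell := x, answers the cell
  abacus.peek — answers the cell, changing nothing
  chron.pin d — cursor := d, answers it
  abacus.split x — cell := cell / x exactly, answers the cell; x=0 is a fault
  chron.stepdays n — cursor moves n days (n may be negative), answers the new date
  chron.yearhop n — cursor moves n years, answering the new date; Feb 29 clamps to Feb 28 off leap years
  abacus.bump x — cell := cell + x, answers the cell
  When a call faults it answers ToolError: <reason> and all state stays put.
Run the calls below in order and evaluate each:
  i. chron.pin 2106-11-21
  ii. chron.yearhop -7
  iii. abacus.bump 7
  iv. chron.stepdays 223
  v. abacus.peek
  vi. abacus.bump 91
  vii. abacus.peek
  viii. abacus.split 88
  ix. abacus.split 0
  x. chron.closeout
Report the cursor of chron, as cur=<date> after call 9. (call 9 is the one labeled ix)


;; 1. chron.pin(d: 2106-11-21) : 2106-11-21
;; 2. chron.yearhop(n: -7) : 2099-11-21
;; 3. abacus.bump(x: 7) : 7
;; 4. chron.stepdays(n: 223) : 2100-07-02
;; 5. abacus.peek() : 7
;; 6. abacus.bump(x: 91) : 98
;; 7. abacus.peek() : 98
;; 8. abacus.split(x: 88) : 49/44
;; 9. abacus.split(x: 0) : ToolError: division by zero
;; 10. chron.closeout() : 2100-07-31

Answer: cur=2100-07-02


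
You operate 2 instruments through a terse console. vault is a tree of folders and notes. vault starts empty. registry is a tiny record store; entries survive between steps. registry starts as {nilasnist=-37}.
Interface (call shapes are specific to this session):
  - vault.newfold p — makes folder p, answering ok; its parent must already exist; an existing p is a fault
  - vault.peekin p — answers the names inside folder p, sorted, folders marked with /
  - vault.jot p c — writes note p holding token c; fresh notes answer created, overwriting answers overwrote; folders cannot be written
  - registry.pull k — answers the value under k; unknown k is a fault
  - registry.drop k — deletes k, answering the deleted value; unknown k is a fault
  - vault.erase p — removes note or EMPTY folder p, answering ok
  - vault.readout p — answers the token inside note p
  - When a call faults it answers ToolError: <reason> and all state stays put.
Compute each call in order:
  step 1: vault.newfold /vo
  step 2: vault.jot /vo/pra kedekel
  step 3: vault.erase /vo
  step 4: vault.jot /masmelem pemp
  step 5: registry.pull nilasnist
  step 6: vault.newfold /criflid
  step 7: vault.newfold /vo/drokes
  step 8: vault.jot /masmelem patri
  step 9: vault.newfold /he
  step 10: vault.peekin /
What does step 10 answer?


-> vault.newfold(/vo)
<- ok
-> vault.jot(/vo/pra, kedekel)
<- created
-> vault.erase(/vo)
<- ToolError: not empty
-> vault.jot(/masmelem, pemp)
<- created
-> registry.pull(nilasnist)
<- -37
-> vault.newfold(/criflid)
<- ok
-> vault.newfold(/vo/drokes)
<- ok
-> vault.jot(/masmelem, patri)
<- overwrote
-> vault.newfold(/he)
<- ok
-> vault.peekin(/)
<- [criflid/, he/, masmelem, vo/]

Answer: [criflid/, he/, masmelem, vo/]


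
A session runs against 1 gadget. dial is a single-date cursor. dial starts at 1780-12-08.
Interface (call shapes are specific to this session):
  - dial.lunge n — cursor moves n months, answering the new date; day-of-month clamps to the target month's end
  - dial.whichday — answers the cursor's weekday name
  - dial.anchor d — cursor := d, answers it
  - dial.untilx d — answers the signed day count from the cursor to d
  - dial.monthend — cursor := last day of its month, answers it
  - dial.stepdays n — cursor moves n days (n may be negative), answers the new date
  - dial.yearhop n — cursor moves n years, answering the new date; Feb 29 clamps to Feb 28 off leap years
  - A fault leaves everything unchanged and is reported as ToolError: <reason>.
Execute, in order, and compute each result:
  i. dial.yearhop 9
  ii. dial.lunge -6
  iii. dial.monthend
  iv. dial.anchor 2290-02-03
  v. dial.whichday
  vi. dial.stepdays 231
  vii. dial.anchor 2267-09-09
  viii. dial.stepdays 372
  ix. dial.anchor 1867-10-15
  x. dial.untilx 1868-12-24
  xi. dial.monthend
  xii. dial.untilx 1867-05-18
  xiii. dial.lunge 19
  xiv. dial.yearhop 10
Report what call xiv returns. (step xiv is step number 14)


// 1. yearhop(n=9) ~> 1789-12-08
// 2. lunge(n=-6) ~> 1789-06-08
// 3. monthend() ~> 1789-06-30
// 4. anchor(d=2290-02-03) ~> 2290-02-03
// 5. whichday() ~> Monday
// 6. stepdays(n=231) ~> 2290-09-22
// 7. anchor(d=2267-09-09) ~> 2267-09-09
// 8. stepdays(n=372) ~> 2268-09-15
// 9. anchor(d=1867-10-15) ~> 1867-10-15
// 10. untilx(d=1868-12-24) ~> 436
// 11. monthend() ~> 1867-10-31
// 12. untilx(d=1867-05-18) ~> -166
// 13. lunge(n=19) ~> 1869-05-31
// 14. yearhop(n=10) ~> 1879-05-31

Answer: 1879-05-31


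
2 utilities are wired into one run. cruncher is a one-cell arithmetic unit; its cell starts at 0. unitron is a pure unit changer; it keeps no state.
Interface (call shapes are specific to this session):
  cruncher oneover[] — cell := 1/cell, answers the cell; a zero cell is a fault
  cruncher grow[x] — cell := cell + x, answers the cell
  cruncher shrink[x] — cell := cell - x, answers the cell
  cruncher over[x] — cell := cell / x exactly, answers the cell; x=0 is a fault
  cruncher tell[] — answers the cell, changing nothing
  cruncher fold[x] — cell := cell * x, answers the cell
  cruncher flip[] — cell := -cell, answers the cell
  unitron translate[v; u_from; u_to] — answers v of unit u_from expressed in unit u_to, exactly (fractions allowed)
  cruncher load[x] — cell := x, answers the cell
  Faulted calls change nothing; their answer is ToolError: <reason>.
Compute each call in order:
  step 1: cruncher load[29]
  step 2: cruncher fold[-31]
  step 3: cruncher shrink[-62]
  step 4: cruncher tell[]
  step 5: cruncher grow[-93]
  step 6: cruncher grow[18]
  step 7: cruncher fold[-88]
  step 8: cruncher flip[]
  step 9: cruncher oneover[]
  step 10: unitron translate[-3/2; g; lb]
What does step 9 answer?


CALL cruncher load[x='29']
RET  29
CALL cruncher fold[x='-31']
RET  -899
CALL cruncher shrink[x='-62']
RET  -837
CALL cruncher tell[]
RET  -837
CALL cruncher grow[x='-93']
RET  -930
CALL cruncher grow[x='18']
RET  -912
CALL cruncher fold[x='-88']
RET  80256
CALL cruncher flip[]
RET  -80256
CALL cruncher oneover[]
RET  -1/80256
CALL unitron translate[v='-3/2'; u_from='g'; u_to='lb']
RET  -150000/45359237

Answer: -1/80256


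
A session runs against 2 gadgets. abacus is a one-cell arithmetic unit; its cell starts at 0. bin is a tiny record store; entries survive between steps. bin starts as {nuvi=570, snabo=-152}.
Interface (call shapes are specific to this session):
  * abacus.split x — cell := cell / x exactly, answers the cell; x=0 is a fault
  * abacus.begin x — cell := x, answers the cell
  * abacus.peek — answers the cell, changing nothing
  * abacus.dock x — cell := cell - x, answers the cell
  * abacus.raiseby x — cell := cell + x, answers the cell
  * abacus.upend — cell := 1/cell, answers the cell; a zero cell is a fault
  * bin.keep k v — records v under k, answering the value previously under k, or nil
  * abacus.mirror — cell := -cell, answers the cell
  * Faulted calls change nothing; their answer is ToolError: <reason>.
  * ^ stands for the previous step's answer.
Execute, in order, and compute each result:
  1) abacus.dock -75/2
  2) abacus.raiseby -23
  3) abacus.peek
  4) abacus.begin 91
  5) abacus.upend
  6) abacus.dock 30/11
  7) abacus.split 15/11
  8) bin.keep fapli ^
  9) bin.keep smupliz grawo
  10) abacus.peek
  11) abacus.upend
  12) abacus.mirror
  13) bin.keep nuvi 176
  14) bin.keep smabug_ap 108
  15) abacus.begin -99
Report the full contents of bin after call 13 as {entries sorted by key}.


Answer: {fapli=-2719/1365, nuvi=176, smupliz=grawo, snabo=-152}

Derivation:
[in] abacus.dock -75/2
  75/2
[in] abacus.raiseby -23
  29/2
[in] abacus.peek
  29/2
[in] abacus.begin 91
  91
[in] abacus.upend
  1/91
[in] abacus.dock 30/11
  -2719/1001
[in] abacus.split 15/11
  -2719/1365
[in] bin.keep fapli ^
  nil
[in] bin.keep smupliz grawo
  nil
[in] abacus.peek
  -2719/1365
[in] abacus.upend
  -1365/2719
[in] abacus.mirror
  1365/2719
[in] bin.keep nuvi 176
  570
[in] bin.keep smabug_ap 108
  nil
[in] abacus.begin -99
  -99


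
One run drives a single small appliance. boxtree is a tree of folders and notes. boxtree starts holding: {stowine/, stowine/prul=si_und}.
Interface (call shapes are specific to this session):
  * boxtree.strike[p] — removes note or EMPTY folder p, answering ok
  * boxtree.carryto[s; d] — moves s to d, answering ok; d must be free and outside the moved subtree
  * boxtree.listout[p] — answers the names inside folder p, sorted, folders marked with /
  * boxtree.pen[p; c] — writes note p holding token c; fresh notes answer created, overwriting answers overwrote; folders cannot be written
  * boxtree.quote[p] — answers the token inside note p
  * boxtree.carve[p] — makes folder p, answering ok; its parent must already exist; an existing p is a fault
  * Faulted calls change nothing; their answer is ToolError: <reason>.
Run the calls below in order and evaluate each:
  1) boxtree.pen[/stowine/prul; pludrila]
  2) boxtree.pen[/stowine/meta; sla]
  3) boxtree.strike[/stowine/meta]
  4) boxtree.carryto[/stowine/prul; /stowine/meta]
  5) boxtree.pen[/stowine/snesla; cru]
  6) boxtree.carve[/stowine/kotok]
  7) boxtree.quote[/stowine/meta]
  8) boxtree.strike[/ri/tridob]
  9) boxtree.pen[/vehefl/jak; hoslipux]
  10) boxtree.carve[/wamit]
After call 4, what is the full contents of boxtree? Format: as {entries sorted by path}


// pen(p→/stowine/prul, c→pludrila) -> overwrote
// pen(p→/stowine/meta, c→sla) -> created
// strike(p→/stowine/meta) -> ok
// carryto(s→/stowine/prul, d→/stowine/meta) -> ok
// pen(p→/stowine/snesla, c→cru) -> created
// carve(p→/stowine/kotok) -> ok
// quote(p→/stowine/meta) -> pludrila
// strike(p→/ri/tridob) -> ToolError: not found
// pen(p→/vehefl/jak, c→hoslipux) -> ToolError: no parent
// carve(p→/wamit) -> ok

Answer: {stowine/, stowine/meta=pludrila}


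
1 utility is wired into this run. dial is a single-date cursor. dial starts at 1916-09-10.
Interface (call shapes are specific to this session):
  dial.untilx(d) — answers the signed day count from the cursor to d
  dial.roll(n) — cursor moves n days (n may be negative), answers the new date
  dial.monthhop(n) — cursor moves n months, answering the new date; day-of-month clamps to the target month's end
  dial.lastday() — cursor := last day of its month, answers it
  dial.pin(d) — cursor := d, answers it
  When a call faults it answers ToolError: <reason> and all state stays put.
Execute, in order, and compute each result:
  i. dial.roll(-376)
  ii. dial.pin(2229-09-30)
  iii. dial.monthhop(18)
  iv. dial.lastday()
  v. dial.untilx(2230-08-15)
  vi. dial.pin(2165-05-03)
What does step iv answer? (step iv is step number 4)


→ dial.roll(n: -376)
← 1915-08-31
→ dial.pin(d: 2229-09-30)
← 2229-09-30
→ dial.monthhop(n: 18)
← 2231-03-30
→ dial.lastday()
← 2231-03-31
→ dial.untilx(d: 2230-08-15)
← -228
→ dial.pin(d: 2165-05-03)
← 2165-05-03

Answer: 2231-03-31


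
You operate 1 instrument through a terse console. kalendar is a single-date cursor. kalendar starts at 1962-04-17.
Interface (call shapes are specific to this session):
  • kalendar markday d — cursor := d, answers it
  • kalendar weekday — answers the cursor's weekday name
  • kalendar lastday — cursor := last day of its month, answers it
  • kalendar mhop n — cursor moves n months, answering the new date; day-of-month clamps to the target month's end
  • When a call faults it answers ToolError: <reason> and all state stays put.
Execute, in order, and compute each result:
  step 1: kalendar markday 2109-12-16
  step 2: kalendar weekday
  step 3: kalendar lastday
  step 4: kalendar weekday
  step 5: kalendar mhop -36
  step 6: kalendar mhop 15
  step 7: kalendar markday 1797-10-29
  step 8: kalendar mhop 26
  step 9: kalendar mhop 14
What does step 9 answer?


Answer: 1801-02-28

Derivation:
Calling kalendar markday using d=2109-12-16, → 2109-12-16.
I try kalendar weekday, and observe Monday.
Using kalendar lastday(), giving 2109-12-31.
Next I call kalendar weekday(), and observe Tuesday.
Then kalendar mhop using n=-36, and see 2106-12-31.
I call kalendar mhop using n=15: 2108-03-31.
Using kalendar markday using d=1797-10-29, → 1797-10-29.
I try kalendar mhop using n=26, → 1799-12-29.
Using kalendar mhop using n=14, giving 1801-02-28.
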